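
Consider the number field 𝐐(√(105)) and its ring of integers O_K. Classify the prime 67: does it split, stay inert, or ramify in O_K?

inert

d = 105 ≡ 1 (mod 4), so O_K = ℤ[(1+√105)/2] and disc(K) = d = 105.
disc(K) = 105 is not divisible by 67; 67 is unramified.
Euler's criterion: 105^33 mod 67 = 66. Thus (105|67) = -1.
Legendre symbol -1 ⇒ 67 is inert.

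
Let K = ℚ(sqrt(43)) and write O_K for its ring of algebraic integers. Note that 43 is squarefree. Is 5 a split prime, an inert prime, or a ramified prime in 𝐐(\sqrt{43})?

remains prime (inert)

d = 43 ≡ 3 (mod 4), so O_K = ℤ[√43] and disc(K) = 4d = 172.
5 ∤ 172, so 5 is unramified.
Euler's criterion: 43^2 mod 5 = 4. Thus (43|5) = -1.
(43/5) = -1, so 5 is inert.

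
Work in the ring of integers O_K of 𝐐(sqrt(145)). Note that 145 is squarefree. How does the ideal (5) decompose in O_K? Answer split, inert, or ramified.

ramified

145 mod 4 = 1, hence disc K = 145 and O_K = ℤ[(1+√145)/2].
Ramification test: 5 | 145. The prime 5 ramifies in K.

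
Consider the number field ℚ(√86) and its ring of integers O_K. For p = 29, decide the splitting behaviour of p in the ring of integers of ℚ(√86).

86 mod 4 = 2, hence disc K = 4·86 = 344 and O_K = ℤ[√86].
disc(K) = 344 is not divisible by 29; 29 is unramified.
Legendre symbol by Euler's criterion: (86/29) ≡ 86^14 ≡ 1 (mod 29), i.e. (86/29) = 1.
(86/29) = 1, so 29 splits.

p splits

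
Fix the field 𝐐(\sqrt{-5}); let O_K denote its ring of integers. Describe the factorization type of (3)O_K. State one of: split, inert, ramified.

Since -5 ≢ 1 mod 4, the ring of integers is ℤ[√-5] with discriminant 4·(-5) = -20.
Since gcd(3, -20) = 1 the prime 3 does not ramify.
(-5/3) = 1^1 mod 3 = 1, giving Legendre symbol 1.
d is a quadratic residue mod p, hence 3 splits in O_K.

p splits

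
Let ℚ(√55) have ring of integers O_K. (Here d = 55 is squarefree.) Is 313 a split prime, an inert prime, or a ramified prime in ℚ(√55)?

d = 55 ≡ 3 (mod 4), so O_K = ℤ[√55] and disc(K) = 4d = 220.
disc(K) = 220 is not divisible by 313; 313 is unramified.
Euler's criterion: 55^156 mod 313 = 312. Thus (55|313) = -1.
(55/313) = -1, so 313 is inert.

remains prime (inert)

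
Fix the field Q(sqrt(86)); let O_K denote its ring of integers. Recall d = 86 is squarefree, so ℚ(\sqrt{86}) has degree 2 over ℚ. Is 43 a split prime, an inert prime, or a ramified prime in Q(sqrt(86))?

d = 86 ≡ 2 (mod 4), so O_K = ℤ[√86] and disc(K) = 4d = 344.
Ramification test: 43 | 344. The prime 43 ramifies in K.

ramified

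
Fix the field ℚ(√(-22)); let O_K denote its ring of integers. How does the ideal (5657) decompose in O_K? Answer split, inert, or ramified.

split

Since -22 ≢ 1 mod 4, the ring of integers is ℤ[√-22] with discriminant 4·(-22) = -88.
disc(K) = -88 is not divisible by 5657; 5657 is unramified.
Compute (-22/5657) via Euler: 5635^((5657-1)/2) mod 5657 = 1, so (-22/5657) = 1.
(-22/5657) = 1, so 5657 splits.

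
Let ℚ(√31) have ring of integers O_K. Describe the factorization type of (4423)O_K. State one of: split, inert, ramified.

31 mod 4 = 3, hence disc K = 4·31 = 124 and O_K = ℤ[√31].
disc(K) = 124 is not divisible by 4423; 4423 is unramified.
(31/4423) = 31^2211 mod 4423 = 1, giving Legendre symbol 1.
(31/4423) = 1, so 4423 splits.

split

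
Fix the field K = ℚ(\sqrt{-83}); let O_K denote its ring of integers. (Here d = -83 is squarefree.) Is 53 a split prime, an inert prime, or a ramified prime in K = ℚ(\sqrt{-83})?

p is inert

d = -83 ≡ 1 (mod 4), so O_K = ℤ[(1+√-83)/2] and disc(K) = d = -83.
disc(K) = -83 is not divisible by 53; 53 is unramified.
Legendre symbol by Euler's criterion: (-83/53) ≡ (-83)^26 ≡ 52 (mod 53), i.e. (-83/53) = -1.
(-83/53) = -1, so 53 is inert.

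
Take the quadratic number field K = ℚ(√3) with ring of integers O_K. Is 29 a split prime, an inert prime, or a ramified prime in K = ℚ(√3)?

29 remains inert

d = 3 ≡ 3 (mod 4), so O_K = ℤ[√3] and disc(K) = 4d = 12.
Since gcd(29, 12) = 1 the prime 29 does not ramify.
Euler's criterion: 3^14 mod 29 = 28. Thus (3|29) = -1.
Legendre symbol -1 ⇒ 29 is inert.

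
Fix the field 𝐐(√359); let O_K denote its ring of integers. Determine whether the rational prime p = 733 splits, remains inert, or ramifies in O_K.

splits completely

359 mod 4 = 3, hence disc K = 4·359 = 1436 and O_K = ℤ[√359].
733 ∤ 1436, so 733 is unramified.
Legendre symbol by Euler's criterion: (359/733) ≡ 359^366 ≡ 1 (mod 733), i.e. (359/733) = 1.
Legendre symbol 1 ⇒ 733 is split.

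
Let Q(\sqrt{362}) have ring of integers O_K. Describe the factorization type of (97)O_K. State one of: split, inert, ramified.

362 mod 4 = 2, hence disc K = 4·362 = 1448 and O_K = ℤ[√362].
disc(K) = 1448 is not divisible by 97; 97 is unramified.
(362/97) = 71^48 mod 97 = 96, giving Legendre symbol -1.
d is a non-residue mod p, hence 97 remains inert in O_K.

p is inert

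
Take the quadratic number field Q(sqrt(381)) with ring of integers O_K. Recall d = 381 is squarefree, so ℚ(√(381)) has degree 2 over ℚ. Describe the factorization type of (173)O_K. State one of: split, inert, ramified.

split

d = 381 ≡ 1 (mod 4), so O_K = ℤ[(1+√381)/2] and disc(K) = d = 381.
173 ∤ 381, so 173 is unramified.
(381/173) = 35^86 mod 173 = 1, giving Legendre symbol 1.
(381/173) = 1, so 173 splits.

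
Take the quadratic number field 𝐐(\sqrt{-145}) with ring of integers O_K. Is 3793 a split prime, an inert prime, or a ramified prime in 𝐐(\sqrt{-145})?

p is inert

-145 mod 4 = 3, hence disc K = 4·(-145) = -580 and O_K = ℤ[√-145].
disc(K) = -580 is not divisible by 3793; 3793 is unramified.
Compute (-145/3793) via Euler: 3648^((3793-1)/2) mod 3793 = 3792, so (-145/3793) = -1.
d is a non-residue mod p, hence 3793 remains inert in O_K.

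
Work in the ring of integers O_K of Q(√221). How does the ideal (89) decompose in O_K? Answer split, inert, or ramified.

89 remains inert

d = 221 ≡ 1 (mod 4), so O_K = ℤ[(1+√221)/2] and disc(K) = d = 221.
89 ∤ 221, so 89 is unramified.
Legendre symbol by Euler's criterion: (221/89) ≡ 221^44 ≡ 88 (mod 89), i.e. (221/89) = -1.
d is a non-residue mod p, hence 89 remains inert in O_K.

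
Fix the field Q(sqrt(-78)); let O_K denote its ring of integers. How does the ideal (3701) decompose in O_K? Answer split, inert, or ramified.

-78 mod 4 = 2, hence disc K = 4·(-78) = -312 and O_K = ℤ[√-78].
Since gcd(3701, -312) = 1 the prime 3701 does not ramify.
Legendre symbol by Euler's criterion: (-78/3701) ≡ (-78)^1850 ≡ 1 (mod 3701), i.e. (-78/3701) = 1.
Legendre symbol 1 ⇒ 3701 is split.

splits completely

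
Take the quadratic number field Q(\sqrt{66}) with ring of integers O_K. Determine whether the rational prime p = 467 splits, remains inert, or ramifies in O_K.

d = 66 ≡ 2 (mod 4), so O_K = ℤ[√66] and disc(K) = 4d = 264.
467 ∤ 264, so 467 is unramified.
Compute (66/467) via Euler: 66^((467-1)/2) mod 467 = 1, so (66/467) = 1.
(66/467) = 1, so 467 splits.

split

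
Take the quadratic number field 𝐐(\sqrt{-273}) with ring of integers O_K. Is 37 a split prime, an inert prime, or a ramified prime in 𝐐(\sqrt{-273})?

Since -273 ≢ 1 mod 4, the ring of integers is ℤ[√-273] with discriminant 4·(-273) = -1092.
37 ∤ -1092, so 37 is unramified.
Compute (-273/37) via Euler: 23^((37-1)/2) mod 37 = 36, so (-273/37) = -1.
Legendre symbol -1 ⇒ 37 is inert.

remains prime (inert)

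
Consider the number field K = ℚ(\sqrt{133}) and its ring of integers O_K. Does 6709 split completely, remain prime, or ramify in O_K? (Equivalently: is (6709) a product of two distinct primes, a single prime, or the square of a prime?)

Since 133 ≡ 1 mod 4, the ring of integers is ℤ[(1+√133)/2] with discriminant 133.
disc(K) = 133 is not divisible by 6709; 6709 is unramified.
Compute (133/6709) via Euler: 133^((6709-1)/2) mod 6709 = 1, so (133/6709) = 1.
Legendre symbol 1 ⇒ 6709 is split.

split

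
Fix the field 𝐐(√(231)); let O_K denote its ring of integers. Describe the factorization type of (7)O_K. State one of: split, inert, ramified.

7 is ramified

Since 231 ≢ 1 mod 4, the ring of integers is ℤ[√231] with discriminant 4·231 = 924.
7 divides disc(K) = 924, so 7 ramifies.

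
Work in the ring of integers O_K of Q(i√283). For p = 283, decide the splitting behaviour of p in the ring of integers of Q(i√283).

ramified

d = -283 ≡ 1 (mod 4), so O_K = ℤ[(1+√-283)/2] and disc(K) = d = -283.
Ramification test: 283 | -283. The prime 283 ramifies in K.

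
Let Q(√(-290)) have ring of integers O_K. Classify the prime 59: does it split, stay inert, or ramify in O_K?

d = -290 ≡ 2 (mod 4), so O_K = ℤ[√-290] and disc(K) = 4d = -1160.
59 ∤ -1160, so 59 is unramified.
Legendre symbol by Euler's criterion: (-290/59) ≡ (-290)^29 ≡ 1 (mod 59), i.e. (-290/59) = 1.
d is a quadratic residue mod p, hence 59 splits in O_K.

split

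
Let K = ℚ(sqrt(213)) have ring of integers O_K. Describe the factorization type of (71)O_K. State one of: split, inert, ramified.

ramified — (71) = 𝔭²

Since 213 ≡ 1 mod 4, the ring of integers is ℤ[(1+√213)/2] with discriminant 213.
Ramification test: 71 | 213. The prime 71 ramifies in K.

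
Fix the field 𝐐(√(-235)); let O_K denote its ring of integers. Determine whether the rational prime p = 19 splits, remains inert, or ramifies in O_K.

d = -235 ≡ 1 (mod 4), so O_K = ℤ[(1+√-235)/2] and disc(K) = d = -235.
19 ∤ -235, so 19 is unramified.
Compute (-235/19) via Euler: 12^((19-1)/2) mod 19 = 18, so (-235/19) = -1.
(-235/19) = -1, so 19 is inert.

19 remains inert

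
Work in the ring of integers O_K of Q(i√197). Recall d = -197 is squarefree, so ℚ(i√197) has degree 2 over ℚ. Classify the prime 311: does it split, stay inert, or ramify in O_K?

p is inert

Since -197 ≢ 1 mod 4, the ring of integers is ℤ[√-197] with discriminant 4·(-197) = -788.
Since gcd(311, -788) = 1 the prime 311 does not ramify.
(-197/311) = 114^155 mod 311 = 310, giving Legendre symbol -1.
d is a non-residue mod p, hence 311 remains inert in O_K.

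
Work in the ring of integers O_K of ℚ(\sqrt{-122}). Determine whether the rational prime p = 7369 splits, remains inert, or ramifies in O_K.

7369 splits in O_K

-122 mod 4 = 2, hence disc K = 4·(-122) = -488 and O_K = ℤ[√-122].
Since gcd(7369, -488) = 1 the prime 7369 does not ramify.
(-122/7369) = 7247^3684 mod 7369 = 1, giving Legendre symbol 1.
Legendre symbol 1 ⇒ 7369 is split.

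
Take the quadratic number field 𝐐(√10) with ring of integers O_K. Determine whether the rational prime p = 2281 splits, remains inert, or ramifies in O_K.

2281 splits in O_K

d = 10 ≡ 2 (mod 4), so O_K = ℤ[√10] and disc(K) = 4d = 40.
Since gcd(2281, 40) = 1 the prime 2281 does not ramify.
Compute (10/2281) via Euler: 10^((2281-1)/2) mod 2281 = 1, so (10/2281) = 1.
d is a quadratic residue mod p, hence 2281 splits in O_K.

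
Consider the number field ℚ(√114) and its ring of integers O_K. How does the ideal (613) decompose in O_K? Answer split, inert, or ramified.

d = 114 ≡ 2 (mod 4), so O_K = ℤ[√114] and disc(K) = 4d = 456.
disc(K) = 456 is not divisible by 613; 613 is unramified.
(114/613) = 114^306 mod 613 = 612, giving Legendre symbol -1.
(114/613) = -1, so 613 is inert.

p is inert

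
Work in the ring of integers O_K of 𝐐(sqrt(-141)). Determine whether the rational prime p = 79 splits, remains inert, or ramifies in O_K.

d = -141 ≡ 3 (mod 4), so O_K = ℤ[√-141] and disc(K) = 4d = -564.
79 ∤ -564, so 79 is unramified.
Euler's criterion: (-141)^39 mod 79 = 78. Thus (-141|79) = -1.
Legendre symbol -1 ⇒ 79 is inert.

remains prime (inert)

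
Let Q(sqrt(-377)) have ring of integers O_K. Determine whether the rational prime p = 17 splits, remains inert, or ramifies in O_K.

17 remains inert

-377 mod 4 = 3, hence disc K = 4·(-377) = -1508 and O_K = ℤ[√-377].
disc(K) = -1508 is not divisible by 17; 17 is unramified.
Legendre symbol by Euler's criterion: (-377/17) ≡ (-377)^8 ≡ 16 (mod 17), i.e. (-377/17) = -1.
d is a non-residue mod p, hence 17 remains inert in O_K.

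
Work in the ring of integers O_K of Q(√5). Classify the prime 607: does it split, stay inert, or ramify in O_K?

607 remains inert

Since 5 ≡ 1 mod 4, the ring of integers is ℤ[(1+√5)/2] with discriminant 5.
Since gcd(607, 5) = 1 the prime 607 does not ramify.
Euler's criterion: 5^303 mod 607 = 606. Thus (5|607) = -1.
(5/607) = -1, so 607 is inert.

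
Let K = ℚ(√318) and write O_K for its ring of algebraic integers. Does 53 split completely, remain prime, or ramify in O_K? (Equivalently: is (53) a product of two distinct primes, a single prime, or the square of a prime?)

d = 318 ≡ 2 (mod 4), so O_K = ℤ[√318] and disc(K) = 4d = 1272.
53 divides disc(K) = 1272, so 53 ramifies.

p ramifies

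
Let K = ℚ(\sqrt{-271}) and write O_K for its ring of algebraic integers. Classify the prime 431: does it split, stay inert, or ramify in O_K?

split

d = -271 ≡ 1 (mod 4), so O_K = ℤ[(1+√-271)/2] and disc(K) = d = -271.
disc(K) = -271 is not divisible by 431; 431 is unramified.
Compute (-271/431) via Euler: 160^((431-1)/2) mod 431 = 1, so (-271/431) = 1.
d is a quadratic residue mod p, hence 431 splits in O_K.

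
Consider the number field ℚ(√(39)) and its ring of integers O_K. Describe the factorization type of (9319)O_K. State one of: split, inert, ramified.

d = 39 ≡ 3 (mod 4), so O_K = ℤ[√39] and disc(K) = 4d = 156.
disc(K) = 156 is not divisible by 9319; 9319 is unramified.
Legendre symbol by Euler's criterion: (39/9319) ≡ 39^4659 ≡ 1 (mod 9319), i.e. (39/9319) = 1.
Legendre symbol 1 ⇒ 9319 is split.

p splits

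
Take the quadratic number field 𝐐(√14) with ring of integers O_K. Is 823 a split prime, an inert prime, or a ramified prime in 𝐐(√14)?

823 remains inert

14 mod 4 = 2, hence disc K = 4·14 = 56 and O_K = ℤ[√14].
disc(K) = 56 is not divisible by 823; 823 is unramified.
Euler's criterion: 14^411 mod 823 = 822. Thus (14|823) = -1.
Legendre symbol -1 ⇒ 823 is inert.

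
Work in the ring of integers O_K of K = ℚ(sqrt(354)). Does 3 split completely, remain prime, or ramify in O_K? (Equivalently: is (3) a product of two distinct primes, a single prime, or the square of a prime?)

ramified

d = 354 ≡ 2 (mod 4), so O_K = ℤ[√354] and disc(K) = 4d = 1416.
disc(K) = 1416 = 3·472, so p = 3 is ramified.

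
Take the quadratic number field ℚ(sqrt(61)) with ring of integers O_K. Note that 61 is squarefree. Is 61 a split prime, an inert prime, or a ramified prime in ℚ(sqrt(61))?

61 mod 4 = 1, hence disc K = 61 and O_K = ℤ[(1+√61)/2].
Ramification test: 61 | 61. The prime 61 ramifies in K.

ramified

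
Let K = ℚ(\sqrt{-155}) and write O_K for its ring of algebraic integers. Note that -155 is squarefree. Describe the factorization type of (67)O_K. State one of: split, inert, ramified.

-155 mod 4 = 1, hence disc K = -155 and O_K = ℤ[(1+√-155)/2].
Since gcd(67, -155) = 1 the prime 67 does not ramify.
(-155/67) = 46^33 mod 67 = 66, giving Legendre symbol -1.
d is a non-residue mod p, hence 67 remains inert in O_K.

inert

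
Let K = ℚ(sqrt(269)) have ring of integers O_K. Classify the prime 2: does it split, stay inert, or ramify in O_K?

p is inert

Since 269 ≡ 1 mod 4, the ring of integers is ℤ[(1+√269)/2] with discriminant 269.
2 ∤ 269, so 2 is unramified.
For p = 2 with d ≡ 1 (mod 4): d mod 8 = 5, so 2 is inert.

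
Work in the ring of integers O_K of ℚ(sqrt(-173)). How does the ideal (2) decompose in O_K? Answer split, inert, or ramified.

2 is ramified

d = -173 ≡ 3 (mod 4), so O_K = ℤ[√-173] and disc(K) = 4d = -692.
2 divides disc(K) = -692, so 2 ramifies.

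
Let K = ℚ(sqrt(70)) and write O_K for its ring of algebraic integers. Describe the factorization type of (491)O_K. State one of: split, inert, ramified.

Since 70 ≢ 1 mod 4, the ring of integers is ℤ[√70] with discriminant 4·70 = 280.
disc(K) = 280 is not divisible by 491; 491 is unramified.
Euler's criterion: 70^245 mod 491 = 1. Thus (70|491) = 1.
(70/491) = 1, so 491 splits.

491 splits in O_K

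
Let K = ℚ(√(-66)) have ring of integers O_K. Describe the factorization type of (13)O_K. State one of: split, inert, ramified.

p splits

-66 mod 4 = 2, hence disc K = 4·(-66) = -264 and O_K = ℤ[√-66].
13 ∤ -264, so 13 is unramified.
Euler's criterion: (-66)^6 mod 13 = 1. Thus (-66|13) = 1.
d is a quadratic residue mod p, hence 13 splits in O_K.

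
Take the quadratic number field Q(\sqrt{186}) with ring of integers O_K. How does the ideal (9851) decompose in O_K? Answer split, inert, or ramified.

Since 186 ≢ 1 mod 4, the ring of integers is ℤ[√186] with discriminant 4·186 = 744.
9851 ∤ 744, so 9851 is unramified.
Compute (186/9851) via Euler: 186^((9851-1)/2) mod 9851 = 9850, so (186/9851) = -1.
d is a non-residue mod p, hence 9851 remains inert in O_K.

inert — (9851) stays prime in O_K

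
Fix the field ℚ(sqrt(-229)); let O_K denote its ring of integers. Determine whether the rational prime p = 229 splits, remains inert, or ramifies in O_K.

229 is ramified

Since -229 ≢ 1 mod 4, the ring of integers is ℤ[√-229] with discriminant 4·(-229) = -916.
229 divides disc(K) = -916, so 229 ramifies.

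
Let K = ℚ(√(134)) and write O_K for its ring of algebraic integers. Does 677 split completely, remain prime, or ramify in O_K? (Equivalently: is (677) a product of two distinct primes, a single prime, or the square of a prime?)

134 mod 4 = 2, hence disc K = 4·134 = 536 and O_K = ℤ[√134].
677 ∤ 536, so 677 is unramified.
Euler's criterion: 134^338 mod 677 = 1. Thus (134|677) = 1.
Legendre symbol 1 ⇒ 677 is split.

split — (677) = 𝔭₁𝔭₂ with 𝔭₁ ≠ 𝔭₂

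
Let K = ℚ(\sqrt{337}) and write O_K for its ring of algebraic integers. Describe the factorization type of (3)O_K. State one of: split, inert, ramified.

splits completely

d = 337 ≡ 1 (mod 4), so O_K = ℤ[(1+√337)/2] and disc(K) = d = 337.
3 ∤ 337, so 3 is unramified.
Compute (337/3) via Euler: 1^((3-1)/2) mod 3 = 1, so (337/3) = 1.
Legendre symbol 1 ⇒ 3 is split.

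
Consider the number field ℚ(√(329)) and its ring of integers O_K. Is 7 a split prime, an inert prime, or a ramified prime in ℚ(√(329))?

329 mod 4 = 1, hence disc K = 329 and O_K = ℤ[(1+√329)/2].
Ramification test: 7 | 329. The prime 7 ramifies in K.

p ramifies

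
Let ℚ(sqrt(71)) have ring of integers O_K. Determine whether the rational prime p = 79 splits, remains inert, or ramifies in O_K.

71 mod 4 = 3, hence disc K = 4·71 = 284 and O_K = ℤ[√71].
79 ∤ 284, so 79 is unramified.
(71/79) = 71^39 mod 79 = 78, giving Legendre symbol -1.
Legendre symbol -1 ⇒ 79 is inert.

inert — (79) stays prime in O_K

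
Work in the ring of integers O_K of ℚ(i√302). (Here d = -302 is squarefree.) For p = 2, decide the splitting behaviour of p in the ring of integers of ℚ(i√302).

d = -302 ≡ 2 (mod 4), so O_K = ℤ[√-302] and disc(K) = 4d = -1208.
2 divides disc(K) = -1208, so 2 ramifies.

ramifies in O_K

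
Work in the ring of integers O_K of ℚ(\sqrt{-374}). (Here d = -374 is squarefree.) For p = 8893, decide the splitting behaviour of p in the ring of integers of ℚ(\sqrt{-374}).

8893 remains inert

d = -374 ≡ 2 (mod 4), so O_K = ℤ[√-374] and disc(K) = 4d = -1496.
Since gcd(8893, -1496) = 1 the prime 8893 does not ramify.
Legendre symbol by Euler's criterion: (-374/8893) ≡ (-374)^4446 ≡ 8892 (mod 8893), i.e. (-374/8893) = -1.
Legendre symbol -1 ⇒ 8893 is inert.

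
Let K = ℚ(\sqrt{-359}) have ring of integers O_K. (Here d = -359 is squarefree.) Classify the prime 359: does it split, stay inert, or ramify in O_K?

-359 mod 4 = 1, hence disc K = -359 and O_K = ℤ[(1+√-359)/2].
Ramification test: 359 | -359. The prime 359 ramifies in K.

ramifies in O_K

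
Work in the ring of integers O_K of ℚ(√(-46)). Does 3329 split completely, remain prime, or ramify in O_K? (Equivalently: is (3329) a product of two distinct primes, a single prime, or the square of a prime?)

p is inert

-46 mod 4 = 2, hence disc K = 4·(-46) = -184 and O_K = ℤ[√-46].
disc(K) = -184 is not divisible by 3329; 3329 is unramified.
Compute (-46/3329) via Euler: 3283^((3329-1)/2) mod 3329 = 3328, so (-46/3329) = -1.
(-46/3329) = -1, so 3329 is inert.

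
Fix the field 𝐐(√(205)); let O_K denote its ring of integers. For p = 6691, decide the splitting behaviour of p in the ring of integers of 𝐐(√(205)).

d = 205 ≡ 1 (mod 4), so O_K = ℤ[(1+√205)/2] and disc(K) = d = 205.
6691 ∤ 205, so 6691 is unramified.
(205/6691) = 205^3345 mod 6691 = 1, giving Legendre symbol 1.
d is a quadratic residue mod p, hence 6691 splits in O_K.

split — (6691) = 𝔭₁𝔭₂ with 𝔭₁ ≠ 𝔭₂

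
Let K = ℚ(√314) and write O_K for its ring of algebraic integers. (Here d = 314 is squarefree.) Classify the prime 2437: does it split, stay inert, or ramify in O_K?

d = 314 ≡ 2 (mod 4), so O_K = ℤ[√314] and disc(K) = 4d = 1256.
disc(K) = 1256 is not divisible by 2437; 2437 is unramified.
Compute (314/2437) via Euler: 314^((2437-1)/2) mod 2437 = 2436, so (314/2437) = -1.
d is a non-residue mod p, hence 2437 remains inert in O_K.

inert — (2437) stays prime in O_K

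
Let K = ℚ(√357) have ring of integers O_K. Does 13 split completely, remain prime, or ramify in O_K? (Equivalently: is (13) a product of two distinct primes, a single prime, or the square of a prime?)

d = 357 ≡ 1 (mod 4), so O_K = ℤ[(1+√357)/2] and disc(K) = d = 357.
Since gcd(13, 357) = 1 the prime 13 does not ramify.
Euler's criterion: 357^6 mod 13 = 12. Thus (357|13) = -1.
Legendre symbol -1 ⇒ 13 is inert.

inert — (13) stays prime in O_K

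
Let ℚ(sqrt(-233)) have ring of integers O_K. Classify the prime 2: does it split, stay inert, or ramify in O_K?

d = -233 ≡ 3 (mod 4), so O_K = ℤ[√-233] and disc(K) = 4d = -932.
disc(K) = -932 = 2·(-466), so p = 2 is ramified.

2 is ramified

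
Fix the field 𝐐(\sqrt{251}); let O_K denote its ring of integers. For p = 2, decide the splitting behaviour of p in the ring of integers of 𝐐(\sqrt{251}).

Since 251 ≢ 1 mod 4, the ring of integers is ℤ[√251] with discriminant 4·251 = 1004.
Ramification test: 2 | 1004. The prime 2 ramifies in K.

2 is ramified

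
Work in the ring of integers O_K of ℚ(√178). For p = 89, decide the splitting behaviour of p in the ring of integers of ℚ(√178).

178 mod 4 = 2, hence disc K = 4·178 = 712 and O_K = ℤ[√178].
Ramification test: 89 | 712. The prime 89 ramifies in K.

ramifies in O_K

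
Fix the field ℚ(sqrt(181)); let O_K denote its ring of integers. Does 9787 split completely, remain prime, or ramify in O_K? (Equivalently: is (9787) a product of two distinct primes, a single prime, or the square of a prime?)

Since 181 ≡ 1 mod 4, the ring of integers is ℤ[(1+√181)/2] with discriminant 181.
Since gcd(9787, 181) = 1 the prime 9787 does not ramify.
Euler's criterion: 181^4893 mod 9787 = 1. Thus (181|9787) = 1.
Legendre symbol 1 ⇒ 9787 is split.

splits completely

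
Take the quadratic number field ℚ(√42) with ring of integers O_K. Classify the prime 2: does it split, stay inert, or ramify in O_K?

Since 42 ≢ 1 mod 4, the ring of integers is ℤ[√42] with discriminant 4·42 = 168.
disc(K) = 168 = 2·84, so p = 2 is ramified.

ramified — (2) = 𝔭²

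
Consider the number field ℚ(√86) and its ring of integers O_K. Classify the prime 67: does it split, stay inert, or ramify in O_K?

Since 86 ≢ 1 mod 4, the ring of integers is ℤ[√86] with discriminant 4·86 = 344.
67 ∤ 344, so 67 is unramified.
Compute (86/67) via Euler: 19^((67-1)/2) mod 67 = 1, so (86/67) = 1.
d is a quadratic residue mod p, hence 67 splits in O_K.

split — (67) = 𝔭₁𝔭₂ with 𝔭₁ ≠ 𝔭₂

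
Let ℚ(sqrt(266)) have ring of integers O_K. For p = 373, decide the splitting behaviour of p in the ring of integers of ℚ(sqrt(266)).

split — (373) = 𝔭₁𝔭₂ with 𝔭₁ ≠ 𝔭₂

d = 266 ≡ 2 (mod 4), so O_K = ℤ[√266] and disc(K) = 4d = 1064.
373 ∤ 1064, so 373 is unramified.
Compute (266/373) via Euler: 266^((373-1)/2) mod 373 = 1, so (266/373) = 1.
d is a quadratic residue mod p, hence 373 splits in O_K.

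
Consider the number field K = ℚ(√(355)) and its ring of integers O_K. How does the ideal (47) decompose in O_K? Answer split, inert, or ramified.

d = 355 ≡ 3 (mod 4), so O_K = ℤ[√355] and disc(K) = 4d = 1420.
47 ∤ 1420, so 47 is unramified.
Legendre symbol by Euler's criterion: (355/47) ≡ 355^23 ≡ 46 (mod 47), i.e. (355/47) = -1.
(355/47) = -1, so 47 is inert.

inert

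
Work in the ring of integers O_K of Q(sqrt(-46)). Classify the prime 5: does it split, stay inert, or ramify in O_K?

-46 mod 4 = 2, hence disc K = 4·(-46) = -184 and O_K = ℤ[√-46].
5 ∤ -184, so 5 is unramified.
(-46/5) = 4^2 mod 5 = 1, giving Legendre symbol 1.
Legendre symbol 1 ⇒ 5 is split.

split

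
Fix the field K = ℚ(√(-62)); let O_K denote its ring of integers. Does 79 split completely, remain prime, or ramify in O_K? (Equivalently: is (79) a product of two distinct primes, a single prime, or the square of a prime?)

inert — (79) stays prime in O_K

d = -62 ≡ 2 (mod 4), so O_K = ℤ[√-62] and disc(K) = 4d = -248.
disc(K) = -248 is not divisible by 79; 79 is unramified.
(-62/79) = 17^39 mod 79 = 78, giving Legendre symbol -1.
Legendre symbol -1 ⇒ 79 is inert.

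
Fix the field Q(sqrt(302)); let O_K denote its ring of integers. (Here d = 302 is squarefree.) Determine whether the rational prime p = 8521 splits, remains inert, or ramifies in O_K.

Since 302 ≢ 1 mod 4, the ring of integers is ℤ[√302] with discriminant 4·302 = 1208.
disc(K) = 1208 is not divisible by 8521; 8521 is unramified.
Euler's criterion: 302^4260 mod 8521 = 8520. Thus (302|8521) = -1.
Legendre symbol -1 ⇒ 8521 is inert.

p is inert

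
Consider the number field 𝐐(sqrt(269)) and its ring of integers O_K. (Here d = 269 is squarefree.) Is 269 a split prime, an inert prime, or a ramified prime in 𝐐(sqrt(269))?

ramified — (269) = 𝔭²

Since 269 ≡ 1 mod 4, the ring of integers is ℤ[(1+√269)/2] with discriminant 269.
Ramification test: 269 | 269. The prime 269 ramifies in K.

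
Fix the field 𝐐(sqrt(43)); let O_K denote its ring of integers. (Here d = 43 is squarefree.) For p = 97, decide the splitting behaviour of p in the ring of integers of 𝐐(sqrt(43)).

43 mod 4 = 3, hence disc K = 4·43 = 172 and O_K = ℤ[√43].
Since gcd(97, 172) = 1 the prime 97 does not ramify.
(43/97) = 43^48 mod 97 = 1, giving Legendre symbol 1.
(43/97) = 1, so 97 splits.

split — (97) = 𝔭₁𝔭₂ with 𝔭₁ ≠ 𝔭₂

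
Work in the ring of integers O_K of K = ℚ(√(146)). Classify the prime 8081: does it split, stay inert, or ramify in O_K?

Since 146 ≢ 1 mod 4, the ring of integers is ℤ[√146] with discriminant 4·146 = 584.
8081 ∤ 584, so 8081 is unramified.
Euler's criterion: 146^4040 mod 8081 = 8080. Thus (146|8081) = -1.
d is a non-residue mod p, hence 8081 remains inert in O_K.

p is inert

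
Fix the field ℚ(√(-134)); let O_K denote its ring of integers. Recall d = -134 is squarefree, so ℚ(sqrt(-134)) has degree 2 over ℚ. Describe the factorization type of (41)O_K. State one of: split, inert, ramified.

41 remains inert

-134 mod 4 = 2, hence disc K = 4·(-134) = -536 and O_K = ℤ[√-134].
Since gcd(41, -536) = 1 the prime 41 does not ramify.
Legendre symbol by Euler's criterion: (-134/41) ≡ (-134)^20 ≡ 40 (mod 41), i.e. (-134/41) = -1.
Legendre symbol -1 ⇒ 41 is inert.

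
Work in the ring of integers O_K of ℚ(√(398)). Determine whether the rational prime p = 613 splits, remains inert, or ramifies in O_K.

Since 398 ≢ 1 mod 4, the ring of integers is ℤ[√398] with discriminant 4·398 = 1592.
disc(K) = 1592 is not divisible by 613; 613 is unramified.
Legendre symbol by Euler's criterion: (398/613) ≡ 398^306 ≡ 612 (mod 613), i.e. (398/613) = -1.
(398/613) = -1, so 613 is inert.

inert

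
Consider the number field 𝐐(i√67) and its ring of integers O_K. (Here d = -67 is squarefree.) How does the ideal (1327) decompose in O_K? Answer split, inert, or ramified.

p splits

Since -67 ≡ 1 mod 4, the ring of integers is ℤ[(1+√-67)/2] with discriminant -67.
Since gcd(1327, -67) = 1 the prime 1327 does not ramify.
Euler's criterion: (-67)^663 mod 1327 = 1. Thus (-67|1327) = 1.
d is a quadratic residue mod p, hence 1327 splits in O_K.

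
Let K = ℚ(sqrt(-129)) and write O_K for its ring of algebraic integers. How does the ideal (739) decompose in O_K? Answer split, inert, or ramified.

Since -129 ≢ 1 mod 4, the ring of integers is ℤ[√-129] with discriminant 4·(-129) = -516.
Since gcd(739, -516) = 1 the prime 739 does not ramify.
(-129/739) = 610^369 mod 739 = 1, giving Legendre symbol 1.
d is a quadratic residue mod p, hence 739 splits in O_K.

p splits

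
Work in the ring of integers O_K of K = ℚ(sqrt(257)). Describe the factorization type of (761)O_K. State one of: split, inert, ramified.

Since 257 ≡ 1 mod 4, the ring of integers is ℤ[(1+√257)/2] with discriminant 257.
disc(K) = 257 is not divisible by 761; 761 is unramified.
Legendre symbol by Euler's criterion: (257/761) ≡ 257^380 ≡ 760 (mod 761), i.e. (257/761) = -1.
(257/761) = -1, so 761 is inert.

remains prime (inert)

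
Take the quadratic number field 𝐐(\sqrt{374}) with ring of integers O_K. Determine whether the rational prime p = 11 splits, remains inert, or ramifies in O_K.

ramified

Since 374 ≢ 1 mod 4, the ring of integers is ℤ[√374] with discriminant 4·374 = 1496.
Ramification test: 11 | 1496. The prime 11 ramifies in K.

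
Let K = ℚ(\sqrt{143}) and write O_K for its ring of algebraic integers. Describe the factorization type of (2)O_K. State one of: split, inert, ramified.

143 mod 4 = 3, hence disc K = 4·143 = 572 and O_K = ℤ[√143].
disc(K) = 572 = 2·286, so p = 2 is ramified.

ramified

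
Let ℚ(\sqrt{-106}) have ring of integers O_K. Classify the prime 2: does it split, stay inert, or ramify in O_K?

2 is ramified

Since -106 ≢ 1 mod 4, the ring of integers is ℤ[√-106] with discriminant 4·(-106) = -424.
2 divides disc(K) = -424, so 2 ramifies.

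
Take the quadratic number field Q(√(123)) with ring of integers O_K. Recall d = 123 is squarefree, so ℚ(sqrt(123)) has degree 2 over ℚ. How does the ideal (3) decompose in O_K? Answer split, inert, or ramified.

d = 123 ≡ 3 (mod 4), so O_K = ℤ[√123] and disc(K) = 4d = 492.
Ramification test: 3 | 492. The prime 3 ramifies in K.

ramified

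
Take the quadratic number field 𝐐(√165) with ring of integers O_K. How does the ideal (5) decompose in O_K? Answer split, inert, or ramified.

p ramifies

Since 165 ≡ 1 mod 4, the ring of integers is ℤ[(1+√165)/2] with discriminant 165.
disc(K) = 165 = 5·33, so p = 5 is ramified.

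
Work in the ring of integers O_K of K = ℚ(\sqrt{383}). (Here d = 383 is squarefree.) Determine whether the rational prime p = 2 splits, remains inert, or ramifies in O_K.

383 mod 4 = 3, hence disc K = 4·383 = 1532 and O_K = ℤ[√383].
Ramification test: 2 | 1532. The prime 2 ramifies in K.

ramified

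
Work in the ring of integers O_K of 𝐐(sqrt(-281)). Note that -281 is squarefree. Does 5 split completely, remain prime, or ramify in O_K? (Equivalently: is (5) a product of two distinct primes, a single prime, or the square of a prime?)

d = -281 ≡ 3 (mod 4), so O_K = ℤ[√-281] and disc(K) = 4d = -1124.
disc(K) = -1124 is not divisible by 5; 5 is unramified.
(-281/5) = 4^2 mod 5 = 1, giving Legendre symbol 1.
(-281/5) = 1, so 5 splits.

split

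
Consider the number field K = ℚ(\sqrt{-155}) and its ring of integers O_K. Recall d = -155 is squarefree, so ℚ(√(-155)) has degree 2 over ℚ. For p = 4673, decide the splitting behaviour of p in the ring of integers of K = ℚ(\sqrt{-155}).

p splits

Since -155 ≡ 1 mod 4, the ring of integers is ℤ[(1+√-155)/2] with discriminant -155.
4673 ∤ -155, so 4673 is unramified.
Euler's criterion: (-155)^2336 mod 4673 = 1. Thus (-155|4673) = 1.
d is a quadratic residue mod p, hence 4673 splits in O_K.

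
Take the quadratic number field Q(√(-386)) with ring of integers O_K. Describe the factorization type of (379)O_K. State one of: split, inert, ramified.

split

d = -386 ≡ 2 (mod 4), so O_K = ℤ[√-386] and disc(K) = 4d = -1544.
379 ∤ -1544, so 379 is unramified.
Euler's criterion: (-386)^189 mod 379 = 1. Thus (-386|379) = 1.
d is a quadratic residue mod p, hence 379 splits in O_K.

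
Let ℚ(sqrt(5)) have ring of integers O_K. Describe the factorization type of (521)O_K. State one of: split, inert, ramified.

split — (521) = 𝔭₁𝔭₂ with 𝔭₁ ≠ 𝔭₂

d = 5 ≡ 1 (mod 4), so O_K = ℤ[(1+√5)/2] and disc(K) = d = 5.
Since gcd(521, 5) = 1 the prime 521 does not ramify.
Euler's criterion: 5^260 mod 521 = 1. Thus (5|521) = 1.
(5/521) = 1, so 521 splits.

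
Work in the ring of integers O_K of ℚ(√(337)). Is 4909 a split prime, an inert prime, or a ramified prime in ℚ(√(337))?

remains prime (inert)

d = 337 ≡ 1 (mod 4), so O_K = ℤ[(1+√337)/2] and disc(K) = d = 337.
Since gcd(4909, 337) = 1 the prime 4909 does not ramify.
Legendre symbol by Euler's criterion: (337/4909) ≡ 337^2454 ≡ 4908 (mod 4909), i.e. (337/4909) = -1.
d is a non-residue mod p, hence 4909 remains inert in O_K.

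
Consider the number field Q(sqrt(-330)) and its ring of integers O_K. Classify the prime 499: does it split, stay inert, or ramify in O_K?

-330 mod 4 = 2, hence disc K = 4·(-330) = -1320 and O_K = ℤ[√-330].
disc(K) = -1320 is not divisible by 499; 499 is unramified.
Compute (-330/499) via Euler: 169^((499-1)/2) mod 499 = 1, so (-330/499) = 1.
(-330/499) = 1, so 499 splits.

p splits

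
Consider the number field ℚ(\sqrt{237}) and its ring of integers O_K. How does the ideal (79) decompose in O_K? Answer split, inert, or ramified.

p ramifies

d = 237 ≡ 1 (mod 4), so O_K = ℤ[(1+√237)/2] and disc(K) = d = 237.
79 divides disc(K) = 237, so 79 ramifies.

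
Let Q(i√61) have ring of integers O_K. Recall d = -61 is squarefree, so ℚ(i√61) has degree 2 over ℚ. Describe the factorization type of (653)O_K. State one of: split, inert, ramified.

inert

-61 mod 4 = 3, hence disc K = 4·(-61) = -244 and O_K = ℤ[√-61].
disc(K) = -244 is not divisible by 653; 653 is unramified.
Legendre symbol by Euler's criterion: (-61/653) ≡ (-61)^326 ≡ 652 (mod 653), i.e. (-61/653) = -1.
Legendre symbol -1 ⇒ 653 is inert.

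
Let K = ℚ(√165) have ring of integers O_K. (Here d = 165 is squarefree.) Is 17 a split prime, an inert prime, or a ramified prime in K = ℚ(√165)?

Since 165 ≡ 1 mod 4, the ring of integers is ℤ[(1+√165)/2] with discriminant 165.
disc(K) = 165 is not divisible by 17; 17 is unramified.
Euler's criterion: 165^8 mod 17 = 16. Thus (165|17) = -1.
(165/17) = -1, so 17 is inert.

p is inert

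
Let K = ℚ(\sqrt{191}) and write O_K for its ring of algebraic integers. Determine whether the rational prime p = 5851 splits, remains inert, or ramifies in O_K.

5851 remains inert

d = 191 ≡ 3 (mod 4), so O_K = ℤ[√191] and disc(K) = 4d = 764.
Since gcd(5851, 764) = 1 the prime 5851 does not ramify.
Legendre symbol by Euler's criterion: (191/5851) ≡ 191^2925 ≡ 5850 (mod 5851), i.e. (191/5851) = -1.
Legendre symbol -1 ⇒ 5851 is inert.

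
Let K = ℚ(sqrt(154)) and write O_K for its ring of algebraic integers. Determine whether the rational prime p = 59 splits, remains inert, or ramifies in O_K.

59 splits in O_K

d = 154 ≡ 2 (mod 4), so O_K = ℤ[√154] and disc(K) = 4d = 616.
Since gcd(59, 616) = 1 the prime 59 does not ramify.
(154/59) = 36^29 mod 59 = 1, giving Legendre symbol 1.
Legendre symbol 1 ⇒ 59 is split.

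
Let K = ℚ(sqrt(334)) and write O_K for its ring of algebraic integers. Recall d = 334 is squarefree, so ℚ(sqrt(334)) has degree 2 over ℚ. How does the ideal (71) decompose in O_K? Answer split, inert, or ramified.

split — (71) = 𝔭₁𝔭₂ with 𝔭₁ ≠ 𝔭₂

Since 334 ≢ 1 mod 4, the ring of integers is ℤ[√334] with discriminant 4·334 = 1336.
71 ∤ 1336, so 71 is unramified.
(334/71) = 50^35 mod 71 = 1, giving Legendre symbol 1.
d is a quadratic residue mod p, hence 71 splits in O_K.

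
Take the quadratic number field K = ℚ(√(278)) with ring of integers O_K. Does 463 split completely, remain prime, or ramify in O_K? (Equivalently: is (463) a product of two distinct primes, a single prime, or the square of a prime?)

remains prime (inert)

Since 278 ≢ 1 mod 4, the ring of integers is ℤ[√278] with discriminant 4·278 = 1112.
463 ∤ 1112, so 463 is unramified.
Compute (278/463) via Euler: 278^((463-1)/2) mod 463 = 462, so (278/463) = -1.
(278/463) = -1, so 463 is inert.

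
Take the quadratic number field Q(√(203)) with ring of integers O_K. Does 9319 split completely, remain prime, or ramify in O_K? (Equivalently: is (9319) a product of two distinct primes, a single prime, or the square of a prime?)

p splits

203 mod 4 = 3, hence disc K = 4·203 = 812 and O_K = ℤ[√203].
Since gcd(9319, 812) = 1 the prime 9319 does not ramify.
Compute (203/9319) via Euler: 203^((9319-1)/2) mod 9319 = 1, so (203/9319) = 1.
(203/9319) = 1, so 9319 splits.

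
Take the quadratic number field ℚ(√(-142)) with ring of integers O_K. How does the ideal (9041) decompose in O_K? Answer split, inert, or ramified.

p splits

-142 mod 4 = 2, hence disc K = 4·(-142) = -568 and O_K = ℤ[√-142].
Since gcd(9041, -568) = 1 the prime 9041 does not ramify.
Compute (-142/9041) via Euler: 8899^((9041-1)/2) mod 9041 = 1, so (-142/9041) = 1.
d is a quadratic residue mod p, hence 9041 splits in O_K.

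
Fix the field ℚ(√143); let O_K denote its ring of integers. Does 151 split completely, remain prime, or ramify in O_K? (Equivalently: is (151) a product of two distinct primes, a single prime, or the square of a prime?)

p is inert

Since 143 ≢ 1 mod 4, the ring of integers is ℤ[√143] with discriminant 4·143 = 572.
disc(K) = 572 is not divisible by 151; 151 is unramified.
(143/151) = 143^75 mod 151 = 150, giving Legendre symbol -1.
(143/151) = -1, so 151 is inert.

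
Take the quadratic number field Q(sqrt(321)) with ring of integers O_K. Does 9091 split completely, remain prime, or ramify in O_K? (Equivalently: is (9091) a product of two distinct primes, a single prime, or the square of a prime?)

p is inert

d = 321 ≡ 1 (mod 4), so O_K = ℤ[(1+√321)/2] and disc(K) = d = 321.
disc(K) = 321 is not divisible by 9091; 9091 is unramified.
Legendre symbol by Euler's criterion: (321/9091) ≡ 321^4545 ≡ 9090 (mod 9091), i.e. (321/9091) = -1.
d is a non-residue mod p, hence 9091 remains inert in O_K.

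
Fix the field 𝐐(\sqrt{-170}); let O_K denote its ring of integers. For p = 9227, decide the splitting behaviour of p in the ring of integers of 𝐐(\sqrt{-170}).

9227 remains inert

d = -170 ≡ 2 (mod 4), so O_K = ℤ[√-170] and disc(K) = 4d = -680.
disc(K) = -680 is not divisible by 9227; 9227 is unramified.
Legendre symbol by Euler's criterion: (-170/9227) ≡ (-170)^4613 ≡ 9226 (mod 9227), i.e. (-170/9227) = -1.
d is a non-residue mod p, hence 9227 remains inert in O_K.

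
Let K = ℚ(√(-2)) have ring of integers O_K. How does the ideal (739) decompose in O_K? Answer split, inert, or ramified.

p splits

Since -2 ≢ 1 mod 4, the ring of integers is ℤ[√-2] with discriminant 4·(-2) = -8.
Since gcd(739, -8) = 1 the prime 739 does not ramify.
Euler's criterion: (-2)^369 mod 739 = 1. Thus (-2|739) = 1.
Legendre symbol 1 ⇒ 739 is split.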